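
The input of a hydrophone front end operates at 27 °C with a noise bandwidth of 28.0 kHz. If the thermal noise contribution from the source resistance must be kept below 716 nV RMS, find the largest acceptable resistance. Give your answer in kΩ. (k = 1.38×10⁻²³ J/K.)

1.11 kΩ

T = 27 °C + 273.15 = 300.15 K
Johnson–Nyquist: V_n = √(4kTRB) ⇒ R = V_n² / (4kTB)
4kTB = 4 × 1.38×10⁻²³ × 300.15 × 2.80×10⁴ = 4.64×10⁻¹⁶
R = (7.16×10⁻⁷)² / 4.64×10⁻¹⁶ = 1.11×10³ Ω = 1.11 kΩ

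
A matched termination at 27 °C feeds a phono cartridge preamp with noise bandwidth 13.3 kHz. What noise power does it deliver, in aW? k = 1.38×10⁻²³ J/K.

55.1 aW

T = 27 °C + 273.15 = 300.15 K
P_n = kTB = 1.38×10⁻²³ × 300.15 × 1.33×10⁴ = 5.51×10⁻¹⁷ W = 55.1 aW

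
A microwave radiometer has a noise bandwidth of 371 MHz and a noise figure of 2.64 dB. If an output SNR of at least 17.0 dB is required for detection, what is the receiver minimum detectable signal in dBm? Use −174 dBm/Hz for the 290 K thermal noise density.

Sensitivity = −174 + 10 log₁₀(B) + NF + SNR_min
= −174 + 85.69 + 2.64 + 17.0
= −68.67 dBm → −68.7 dBm

−68.7 dBm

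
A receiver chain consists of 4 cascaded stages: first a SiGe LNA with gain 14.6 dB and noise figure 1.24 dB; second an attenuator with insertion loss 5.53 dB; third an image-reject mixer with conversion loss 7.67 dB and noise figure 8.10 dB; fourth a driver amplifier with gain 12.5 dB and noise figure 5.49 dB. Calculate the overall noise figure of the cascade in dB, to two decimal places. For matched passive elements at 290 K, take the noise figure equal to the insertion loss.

5.95 dB

Convert to linear (a loss of L dB is a gain of −L dB): F_i = 10^(NF_i/10), G_i = 10^(G_i,dB/10)
  Stage 1: F_1 = 10^(1.24/10) = 1.330, G_1 = 10^(14.6/10) = 28.84
  Stage 2: F_2 = 10^(5.53/10) = 3.573, G_2 = 10^(−5.53/10) = 0.2799
  Stage 3: F_3 = 10^(8.10/10) = 6.457, G_3 = 10^(−7.67/10) = 0.1710
  Stage 4: F_4 = 10^(5.49/10) = 3.540, G_4 = 10^(12.5/10) = 17.78
Friis cascade:
  F = 1.330 + (3.573 − 1)/28.84 + (6.457 − 1)/8.072 + (3.540 − 1)/1.380 = 3.936
NF = 10 log₁₀(3.936) = 5.95 dB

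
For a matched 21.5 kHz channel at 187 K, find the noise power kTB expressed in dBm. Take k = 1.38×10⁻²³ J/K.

−132.6 dBm

P_n = kTB = 1.38×10⁻²³ × 187 × 2.15×10⁴ = 5.55×10⁻¹⁷ W
In dBm: 10 log₁₀(5.55×10⁻¹⁷ / 10⁻³) = −132.6 dBm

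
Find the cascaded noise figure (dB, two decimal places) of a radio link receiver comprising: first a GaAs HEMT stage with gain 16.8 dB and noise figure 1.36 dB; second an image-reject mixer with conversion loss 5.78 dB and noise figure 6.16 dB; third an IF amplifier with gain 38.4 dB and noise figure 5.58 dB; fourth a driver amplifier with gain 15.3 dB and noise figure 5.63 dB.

Convert to linear (a loss of L dB is a gain of −L dB): F_i = 10^(NF_i/10), G_i = 10^(G_i,dB/10)
  Stage 1: F_1 = 10^(1.36/10) = 1.368, G_1 = 10^(16.8/10) = 47.86
  Stage 2: F_2 = 10^(6.16/10) = 4.130, G_2 = 10^(−5.78/10) = 0.2642
  Stage 3: F_3 = 10^(5.58/10) = 3.614, G_3 = 10^(38.4/10) = 6918
  Stage 4: F_4 = 10^(5.63/10) = 3.656, G_4 = 10^(15.3/10) = 33.88
Friis cascade:
  F = 1.368 + (4.130 − 1)/47.86 + (3.614 − 1)/12.65 + (3.656 − 1)/8.750×10⁴ = 1.640
NF = 10 log₁₀(1.640) = 2.15 dB

2.15 dB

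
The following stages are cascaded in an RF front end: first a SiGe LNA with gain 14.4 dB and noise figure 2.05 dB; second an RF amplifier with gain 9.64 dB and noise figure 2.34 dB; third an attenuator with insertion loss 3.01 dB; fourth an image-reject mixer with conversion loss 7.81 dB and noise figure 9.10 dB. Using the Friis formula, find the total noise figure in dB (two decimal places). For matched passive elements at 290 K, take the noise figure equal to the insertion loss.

2.28 dB

Convert to linear (a loss of L dB is a gain of −L dB): F_i = 10^(NF_i/10), G_i = 10^(G_i,dB/10)
  Stage 1: F_1 = 10^(2.05/10) = 1.603, G_1 = 10^(14.4/10) = 27.54
  Stage 2: F_2 = 10^(2.34/10) = 1.714, G_2 = 10^(9.64/10) = 9.204
  Stage 3: F_3 = 10^(3.01/10) = 2.000, G_3 = 10^(−3.01/10) = 0.5000
  Stage 4: F_4 = 10^(9.10/10) = 8.128, G_4 = 10^(−7.81/10) = 0.1656
Friis cascade:
  F = 1.603 + (1.714 − 1)/27.54 + (2.000 − 1)/253.5 + (8.128 − 1)/126.8 = 1.689
NF = 10 log₁₀(1.689) = 2.28 dB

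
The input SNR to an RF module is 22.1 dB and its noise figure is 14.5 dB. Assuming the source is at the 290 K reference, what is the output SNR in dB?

By definition F = SNR_in/SNR_out, so in dB: SNR_out = SNR_in − NF
SNR_out = 22.1 − 14.5 = 7.6 dB

7.6 dB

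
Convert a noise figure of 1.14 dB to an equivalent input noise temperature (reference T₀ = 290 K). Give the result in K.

87.0 K

F = 10^(1.14/10) = 1.30017
T_e = (F − 1)·T₀ = (1.30017 − 1) × 290 = 87.0 K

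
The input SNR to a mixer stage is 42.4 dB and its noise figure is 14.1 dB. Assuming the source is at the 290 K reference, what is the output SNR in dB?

28.3 dB

By definition F = SNR_in/SNR_out, so in dB: SNR_out = SNR_in − NF
SNR_out = 42.4 − 14.1 = 28.3 dB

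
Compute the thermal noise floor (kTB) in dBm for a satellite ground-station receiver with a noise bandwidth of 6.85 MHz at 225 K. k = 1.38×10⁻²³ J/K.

P_n = kTB = 1.38×10⁻²³ × 225 × 6.85×10⁶ = 2.13×10⁻¹⁴ W
In dBm: 10 log₁₀(2.13×10⁻¹⁴ / 10⁻³) = −106.7 dBm

−106.7 dBm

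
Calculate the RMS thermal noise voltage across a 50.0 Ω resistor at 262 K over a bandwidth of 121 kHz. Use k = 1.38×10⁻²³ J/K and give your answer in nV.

V_n = √(4kTRB)
4kTRB = 4 × 1.38×10⁻²³ × 262 × 5.00×10¹ × 1.21×10⁵ = 8.75×10⁻¹⁴ V²
V_n = √(8.75×10⁻¹⁴) = 2.96×10⁻⁷ V = 296 nV

296 nV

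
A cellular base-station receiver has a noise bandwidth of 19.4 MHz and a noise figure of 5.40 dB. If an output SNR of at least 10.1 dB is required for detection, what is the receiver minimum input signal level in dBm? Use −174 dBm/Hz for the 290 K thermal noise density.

−85.6 dBm

Sensitivity = −174 + 10 log₁₀(B) + NF + SNR_min
= −174 + 72.88 + 5.40 + 10.1
= −85.62 dBm → −85.6 dBm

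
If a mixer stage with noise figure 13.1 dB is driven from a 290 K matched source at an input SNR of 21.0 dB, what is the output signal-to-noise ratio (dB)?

By definition F = SNR_in/SNR_out, so in dB: SNR_out = SNR_in − NF
SNR_out = 21.0 − 13.1 = 7.9 dB

7.9 dB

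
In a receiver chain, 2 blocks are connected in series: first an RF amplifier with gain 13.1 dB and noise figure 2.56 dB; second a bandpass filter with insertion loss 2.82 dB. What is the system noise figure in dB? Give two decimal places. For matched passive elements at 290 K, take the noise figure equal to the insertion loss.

2.67 dB

Convert to linear (a loss of L dB is a gain of −L dB): F_i = 10^(NF_i/10), G_i = 10^(G_i,dB/10)
  Stage 1: F_1 = 10^(2.56/10) = 1.803, G_1 = 10^(13.1/10) = 20.42
  Stage 2: F_2 = 10^(2.82/10) = 1.914, G_2 = 10^(−2.82/10) = 0.5224
Friis cascade:
  F = 1.803 + (1.914 − 1)/20.42 = 1.848
NF = 10 log₁₀(1.848) = 2.67 dB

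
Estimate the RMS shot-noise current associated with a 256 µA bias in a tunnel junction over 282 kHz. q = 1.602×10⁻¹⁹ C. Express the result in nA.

4.81 nA

I_n = √(2qI·B)
2qI·B = 2 × 1.602×10⁻¹⁹ × 2.56×10⁻⁴ × 2.82×10⁵ = 2.31×10⁻¹⁷ A²
I_n = √(2.31×10⁻¹⁷) = 4.81×10⁻⁹ A = 4.81 nA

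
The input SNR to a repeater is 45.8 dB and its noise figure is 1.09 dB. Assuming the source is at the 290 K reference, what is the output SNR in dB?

By definition F = SNR_in/SNR_out, so in dB: SNR_out = SNR_in − NF
SNR_out = 45.8 − 1.09 = 44.71 dB

44.71 dB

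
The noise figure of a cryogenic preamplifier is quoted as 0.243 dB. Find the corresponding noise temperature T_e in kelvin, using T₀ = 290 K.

F = 10^(0.243/10) = 1.05755
T_e = (F − 1)·T₀ = (1.05755 − 1) × 290 = 16.7 K

16.7 K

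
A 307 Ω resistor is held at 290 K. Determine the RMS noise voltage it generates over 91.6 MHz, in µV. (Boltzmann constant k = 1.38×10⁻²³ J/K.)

V_n = √(4kTRB)
4kTRB = 4 × 1.38×10⁻²³ × 290 × 3.07×10² × 9.16×10⁷ = 4.50×10⁻¹⁰ V²
V_n = √(4.50×10⁻¹⁰) = 2.12×10⁻⁵ V = 21.2 µV

21.2 µV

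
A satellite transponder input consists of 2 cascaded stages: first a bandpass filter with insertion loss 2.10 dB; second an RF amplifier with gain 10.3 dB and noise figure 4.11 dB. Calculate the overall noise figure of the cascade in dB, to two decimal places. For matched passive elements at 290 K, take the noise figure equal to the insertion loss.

6.21 dB

Convert to linear (a loss of L dB is a gain of −L dB): F_i = 10^(NF_i/10), G_i = 10^(G_i,dB/10)
  Stage 1: F_1 = 10^(2.10/10) = 1.622, G_1 = 10^(−2.10/10) = 0.6166
  Stage 2: F_2 = 10^(4.11/10) = 2.576, G_2 = 10^(10.3/10) = 10.72
Friis cascade:
  F = 1.622 + (2.576 − 1)/0.6166 = 4.178
NF = 10 log₁₀(4.178) = 6.21 dB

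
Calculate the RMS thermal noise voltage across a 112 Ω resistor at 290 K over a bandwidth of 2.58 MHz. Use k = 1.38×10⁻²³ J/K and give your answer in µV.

V_n = √(4kTRB)
4kTRB = 4 × 1.38×10⁻²³ × 290 × 1.12×10² × 2.58×10⁶ = 4.63×10⁻¹² V²
V_n = √(4.63×10⁻¹²) = 2.15×10⁻⁶ V = 2.15 µV

2.15 µV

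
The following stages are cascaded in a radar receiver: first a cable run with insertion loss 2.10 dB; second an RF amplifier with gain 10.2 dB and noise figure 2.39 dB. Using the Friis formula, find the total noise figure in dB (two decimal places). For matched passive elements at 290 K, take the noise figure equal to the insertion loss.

Convert to linear (a loss of L dB is a gain of −L dB): F_i = 10^(NF_i/10), G_i = 10^(G_i,dB/10)
  Stage 1: F_1 = 10^(2.10/10) = 1.622, G_1 = 10^(−2.10/10) = 0.6166
  Stage 2: F_2 = 10^(2.39/10) = 1.734, G_2 = 10^(10.2/10) = 10.47
Friis cascade:
  F = 1.622 + (1.734 − 1)/0.6166 = 2.812
NF = 10 log₁₀(2.812) = 4.49 dB

4.49 dB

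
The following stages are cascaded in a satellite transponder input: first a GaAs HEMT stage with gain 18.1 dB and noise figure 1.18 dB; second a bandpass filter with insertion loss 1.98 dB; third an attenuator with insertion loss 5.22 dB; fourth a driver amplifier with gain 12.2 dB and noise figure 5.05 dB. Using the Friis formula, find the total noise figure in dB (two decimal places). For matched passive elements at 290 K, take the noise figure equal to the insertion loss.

Convert to linear (a loss of L dB is a gain of −L dB): F_i = 10^(NF_i/10), G_i = 10^(G_i,dB/10)
  Stage 1: F_1 = 10^(1.18/10) = 1.312, G_1 = 10^(18.1/10) = 64.57
  Stage 2: F_2 = 10^(1.98/10) = 1.578, G_2 = 10^(−1.98/10) = 0.6339
  Stage 3: F_3 = 10^(5.22/10) = 3.327, G_3 = 10^(−5.22/10) = 0.3006
  Stage 4: F_4 = 10^(5.05/10) = 3.199, G_4 = 10^(12.2/10) = 16.60
Friis cascade:
  F = 1.312 + (1.578 − 1)/64.57 + (3.327 − 1)/40.93 + (3.199 − 1)/12.30 = 1.557
NF = 10 log₁₀(1.557) = 1.92 dB

1.92 dB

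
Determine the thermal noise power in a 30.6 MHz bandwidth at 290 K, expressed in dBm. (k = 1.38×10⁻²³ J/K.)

−99.1 dBm

P_n = kTB = 1.38×10⁻²³ × 290 × 3.06×10⁷ = 1.22×10⁻¹³ W
In dBm: 10 log₁₀(1.22×10⁻¹³ / 10⁻³) = −99.1 dBm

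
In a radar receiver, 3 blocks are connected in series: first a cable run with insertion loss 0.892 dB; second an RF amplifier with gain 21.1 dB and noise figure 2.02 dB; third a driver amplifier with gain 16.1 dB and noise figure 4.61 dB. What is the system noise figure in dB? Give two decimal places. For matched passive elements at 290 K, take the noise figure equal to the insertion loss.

Convert to linear (a loss of L dB is a gain of −L dB): F_i = 10^(NF_i/10), G_i = 10^(G_i,dB/10)
  Stage 1: F_1 = 10^(0.892/10) = 1.228, G_1 = 10^(−0.892/10) = 0.8143
  Stage 2: F_2 = 10^(2.02/10) = 1.592, G_2 = 10^(21.1/10) = 128.8
  Stage 3: F_3 = 10^(4.61/10) = 2.891, G_3 = 10^(16.1/10) = 40.74
Friis cascade:
  F = 1.228 + (1.592 − 1)/0.8143 + (2.891 − 1)/104.9 = 1.973
NF = 10 log₁₀(1.973) = 2.95 dB

2.95 dB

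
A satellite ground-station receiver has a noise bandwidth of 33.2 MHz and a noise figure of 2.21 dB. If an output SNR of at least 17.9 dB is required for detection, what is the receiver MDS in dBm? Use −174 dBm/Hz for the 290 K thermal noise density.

Sensitivity = −174 + 10 log₁₀(B) + NF + SNR_min
= −174 + 75.21 + 2.21 + 17.9
= −78.68 dBm → −78.7 dBm

−78.7 dBm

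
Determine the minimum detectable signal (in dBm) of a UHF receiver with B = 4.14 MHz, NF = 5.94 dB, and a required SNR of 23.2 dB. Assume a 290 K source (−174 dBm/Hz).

−78.7 dBm

Sensitivity = −174 + 10 log₁₀(B) + NF + SNR_min
= −174 + 66.17 + 5.94 + 23.2
= −78.69 dBm → −78.7 dBm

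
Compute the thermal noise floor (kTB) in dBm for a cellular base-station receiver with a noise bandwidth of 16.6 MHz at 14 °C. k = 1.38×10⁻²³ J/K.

T = 14 °C + 273.15 = 287.15 K
P_n = kTB = 1.38×10⁻²³ × 287.15 × 1.66×10⁷ = 6.58×10⁻¹⁴ W
In dBm: 10 log₁₀(6.58×10⁻¹⁴ / 10⁻³) = −101.8 dBm

−101.8 dBm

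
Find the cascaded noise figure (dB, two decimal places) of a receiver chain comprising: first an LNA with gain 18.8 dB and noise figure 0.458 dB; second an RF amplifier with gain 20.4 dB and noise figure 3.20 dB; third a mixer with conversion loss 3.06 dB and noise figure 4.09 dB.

0.51 dB

Convert to linear (a loss of L dB is a gain of −L dB): F_i = 10^(NF_i/10), G_i = 10^(G_i,dB/10)
  Stage 1: F_1 = 10^(0.458/10) = 1.111, G_1 = 10^(18.8/10) = 75.86
  Stage 2: F_2 = 10^(3.20/10) = 2.089, G_2 = 10^(20.4/10) = 109.6
  Stage 3: F_3 = 10^(4.09/10) = 2.564, G_3 = 10^(−3.06/10) = 0.4943
Friis cascade:
  F = 1.111 + (2.089 − 1)/75.86 + (2.564 − 1)/8318 = 1.126
NF = 10 log₁₀(1.126) = 0.51 dB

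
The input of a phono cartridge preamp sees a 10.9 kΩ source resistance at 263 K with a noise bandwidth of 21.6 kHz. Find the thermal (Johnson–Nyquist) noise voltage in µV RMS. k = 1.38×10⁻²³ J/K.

1.85 µV

V_n = √(4kTRB)
4kTRB = 4 × 1.38×10⁻²³ × 263 × 1.09×10⁴ × 2.16×10⁴ = 3.42×10⁻¹² V²
V_n = √(3.42×10⁻¹²) = 1.85×10⁻⁶ V = 1.85 µV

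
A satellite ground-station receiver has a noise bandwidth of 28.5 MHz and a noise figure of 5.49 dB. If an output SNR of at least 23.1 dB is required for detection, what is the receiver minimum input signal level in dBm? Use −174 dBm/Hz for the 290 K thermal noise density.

Sensitivity = −174 + 10 log₁₀(B) + NF + SNR_min
= −174 + 74.55 + 5.49 + 23.1
= −70.86 dBm → −70.9 dBm

−70.9 dBm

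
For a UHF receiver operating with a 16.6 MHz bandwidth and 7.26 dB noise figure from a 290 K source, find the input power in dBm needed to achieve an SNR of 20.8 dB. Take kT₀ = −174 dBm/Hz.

−73.7 dBm

Sensitivity = −174 + 10 log₁₀(B) + NF + SNR_min
= −174 + 72.2 + 7.26 + 20.8
= −73.74 dBm → −73.7 dBm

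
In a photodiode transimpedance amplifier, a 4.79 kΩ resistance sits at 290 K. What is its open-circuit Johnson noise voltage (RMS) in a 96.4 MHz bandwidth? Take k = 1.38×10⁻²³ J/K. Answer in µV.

86.0 µV

V_n = √(4kTRB)
4kTRB = 4 × 1.38×10⁻²³ × 290 × 4.79×10³ × 9.64×10⁷ = 7.39×10⁻⁹ V²
V_n = √(7.39×10⁻⁹) = 8.60×10⁻⁵ V = 86.0 µV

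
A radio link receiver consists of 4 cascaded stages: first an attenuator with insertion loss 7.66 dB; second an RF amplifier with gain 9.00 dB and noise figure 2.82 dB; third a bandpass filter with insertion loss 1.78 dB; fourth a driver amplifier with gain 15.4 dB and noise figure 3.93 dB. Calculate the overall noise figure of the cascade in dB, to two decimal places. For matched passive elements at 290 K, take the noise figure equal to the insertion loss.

11.20 dB

Convert to linear (a loss of L dB is a gain of −L dB): F_i = 10^(NF_i/10), G_i = 10^(G_i,dB/10)
  Stage 1: F_1 = 10^(7.66/10) = 5.834, G_1 = 10^(−7.66/10) = 0.1714
  Stage 2: F_2 = 10^(2.82/10) = 1.914, G_2 = 10^(9.00/10) = 7.943
  Stage 3: F_3 = 10^(1.78/10) = 1.507, G_3 = 10^(−1.78/10) = 0.6637
  Stage 4: F_4 = 10^(3.93/10) = 2.472, G_4 = 10^(15.4/10) = 34.67
Friis cascade:
  F = 5.834 + (1.914 − 1)/0.1714 + (1.507 − 1)/1.361 + (2.472 − 1)/0.9036 = 13.17
NF = 10 log₁₀(13.17) = 11.20 dB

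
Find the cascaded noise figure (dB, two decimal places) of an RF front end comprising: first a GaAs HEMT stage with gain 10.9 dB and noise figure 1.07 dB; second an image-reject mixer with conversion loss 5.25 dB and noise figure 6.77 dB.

2.00 dB

Convert to linear (a loss of L dB is a gain of −L dB): F_i = 10^(NF_i/10), G_i = 10^(G_i,dB/10)
  Stage 1: F_1 = 10^(1.07/10) = 1.279, G_1 = 10^(10.9/10) = 12.30
  Stage 2: F_2 = 10^(6.77/10) = 4.753, G_2 = 10^(−5.25/10) = 0.2985
Friis cascade:
  F = 1.279 + (4.753 − 1)/12.30 = 1.584
NF = 10 log₁₀(1.584) = 2.00 dB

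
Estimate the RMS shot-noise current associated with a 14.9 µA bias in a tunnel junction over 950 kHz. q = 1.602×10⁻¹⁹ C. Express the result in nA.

I_n = √(2qI·B)
2qI·B = 2 × 1.602×10⁻¹⁹ × 1.49×10⁻⁵ × 9.50×10⁵ = 4.54×10⁻¹⁸ A²
I_n = √(4.54×10⁻¹⁸) = 2.13×10⁻⁹ A = 2.13 nA

2.13 nA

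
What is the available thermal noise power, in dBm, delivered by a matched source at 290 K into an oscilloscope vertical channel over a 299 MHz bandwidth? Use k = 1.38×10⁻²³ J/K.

P_n = kTB = 1.38×10⁻²³ × 290 × 2.99×10⁸ = 1.20×10⁻¹² W
In dBm: 10 log₁₀(1.20×10⁻¹² / 10⁻³) = −89.2 dBm

−89.2 dBm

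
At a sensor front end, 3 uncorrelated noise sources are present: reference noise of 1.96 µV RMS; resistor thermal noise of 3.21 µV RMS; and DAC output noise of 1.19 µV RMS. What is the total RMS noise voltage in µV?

Uncorrelated sources add in power (mean-square): V_tot = √(ΣV_i²)
V_tot = √[(1.96×10⁻⁶)² + (3.21×10⁻⁶)² + (1.19×10⁻⁶)²] = 3.94×10⁻⁶ V = 3.94 µV

3.94 µV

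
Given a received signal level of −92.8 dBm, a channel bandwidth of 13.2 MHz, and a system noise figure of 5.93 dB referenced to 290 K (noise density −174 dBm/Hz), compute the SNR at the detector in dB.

Noise floor: N = −174 + 10 log₁₀(B) + NF
10 log₁₀(1.32×10⁷) = 71.21 dB
N = −174 + 71.21 + 5.93 = −96.86 dBm
SNR = P_sig − N = −92.8 − (−96.86) = 4.06 dB → 4.1 dB

4.1 dB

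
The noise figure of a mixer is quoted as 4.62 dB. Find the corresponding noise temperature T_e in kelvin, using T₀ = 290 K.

F = 10^(4.62/10) = 2.89734
T_e = (F − 1)·T₀ = (2.89734 − 1) × 290 = 550 K

550 K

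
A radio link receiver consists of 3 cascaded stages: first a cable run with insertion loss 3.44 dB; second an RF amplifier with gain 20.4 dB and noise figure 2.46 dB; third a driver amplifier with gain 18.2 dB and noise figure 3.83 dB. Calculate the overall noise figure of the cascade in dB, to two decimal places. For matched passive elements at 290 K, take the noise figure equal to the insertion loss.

5.93 dB

Convert to linear (a loss of L dB is a gain of −L dB): F_i = 10^(NF_i/10), G_i = 10^(G_i,dB/10)
  Stage 1: F_1 = 10^(3.44/10) = 2.208, G_1 = 10^(−3.44/10) = 0.4529
  Stage 2: F_2 = 10^(2.46/10) = 1.762, G_2 = 10^(20.4/10) = 109.6
  Stage 3: F_3 = 10^(3.83/10) = 2.415, G_3 = 10^(18.2/10) = 66.07
Friis cascade:
  F = 2.208 + (1.762 − 1)/0.4529 + (2.415 − 1)/49.66 = 3.919
NF = 10 log₁₀(3.919) = 5.93 dB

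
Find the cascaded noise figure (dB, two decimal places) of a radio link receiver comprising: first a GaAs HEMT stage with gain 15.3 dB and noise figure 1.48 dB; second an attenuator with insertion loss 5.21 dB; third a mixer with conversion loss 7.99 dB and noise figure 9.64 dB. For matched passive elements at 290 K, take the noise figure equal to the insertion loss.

3.58 dB

Convert to linear (a loss of L dB is a gain of −L dB): F_i = 10^(NF_i/10), G_i = 10^(G_i,dB/10)
  Stage 1: F_1 = 10^(1.48/10) = 1.406, G_1 = 10^(15.3/10) = 33.88
  Stage 2: F_2 = 10^(5.21/10) = 3.319, G_2 = 10^(−5.21/10) = 0.3013
  Stage 3: F_3 = 10^(9.64/10) = 9.204, G_3 = 10^(−7.99/10) = 0.1589
Friis cascade:
  F = 1.406 + (3.319 − 1)/33.88 + (9.204 − 1)/10.21 = 2.278
NF = 10 log₁₀(2.278) = 3.58 dB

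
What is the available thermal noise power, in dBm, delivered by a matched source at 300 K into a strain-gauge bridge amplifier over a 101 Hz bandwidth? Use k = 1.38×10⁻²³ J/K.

−153.8 dBm

P_n = kTB = 1.38×10⁻²³ × 300 × 1.01×10² = 4.18×10⁻¹⁹ W
In dBm: 10 log₁₀(4.18×10⁻¹⁹ / 10⁻³) = −153.8 dBm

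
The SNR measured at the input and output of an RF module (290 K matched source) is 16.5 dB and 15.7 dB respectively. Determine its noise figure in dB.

NF (dB) = SNR_in(dB) − SNR_out(dB) when the source is at T₀
NF = 16.5 − 15.7 = 0.8 dB

0.8 dB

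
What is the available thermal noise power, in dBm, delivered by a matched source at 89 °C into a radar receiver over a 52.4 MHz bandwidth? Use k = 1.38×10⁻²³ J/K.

−95.8 dBm

T = 89 °C + 273.15 = 362.15 K
P_n = kTB = 1.38×10⁻²³ × 362.15 × 5.24×10⁷ = 2.62×10⁻¹³ W
In dBm: 10 log₁₀(2.62×10⁻¹³ / 10⁻³) = −95.8 dBm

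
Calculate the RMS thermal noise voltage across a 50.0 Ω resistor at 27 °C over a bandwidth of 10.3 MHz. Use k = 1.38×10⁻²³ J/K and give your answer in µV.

T = 27 °C + 273.15 = 300.15 K
V_n = √(4kTRB)
4kTRB = 4 × 1.38×10⁻²³ × 300.15 × 5.00×10¹ × 1.03×10⁷ = 8.53×10⁻¹² V²
V_n = √(8.53×10⁻¹²) = 2.92×10⁻⁶ V = 2.92 µV

2.92 µV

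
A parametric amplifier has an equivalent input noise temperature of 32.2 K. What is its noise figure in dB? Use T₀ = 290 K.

F = 1 + T_e/T₀ = 1 + 32.2/290 = 1.11103
NF = 10 log₁₀(1.11103) = 0.457 dB

0.457 dB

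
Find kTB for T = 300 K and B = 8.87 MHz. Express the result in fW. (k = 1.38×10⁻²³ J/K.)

36.7 fW

P_n = kTB = 1.38×10⁻²³ × 300 × 8.87×10⁶ = 3.67×10⁻¹⁴ W = 36.7 fW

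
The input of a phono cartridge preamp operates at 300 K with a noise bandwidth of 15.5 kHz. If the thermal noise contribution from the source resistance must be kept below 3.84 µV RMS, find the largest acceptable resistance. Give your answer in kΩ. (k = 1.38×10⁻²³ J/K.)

Johnson–Nyquist: V_n = √(4kTRB) ⇒ R = V_n² / (4kTB)
4kTB = 4 × 1.38×10⁻²³ × 300 × 1.55×10⁴ = 2.57×10⁻¹⁶
R = (3.84×10⁻⁶)² / 2.57×10⁻¹⁶ = 5.74×10⁴ Ω = 57.4 kΩ

57.4 kΩ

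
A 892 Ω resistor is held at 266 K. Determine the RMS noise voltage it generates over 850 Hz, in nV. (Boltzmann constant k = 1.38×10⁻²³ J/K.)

V_n = √(4kTRB)
4kTRB = 4 × 1.38×10⁻²³ × 266 × 8.92×10² × 8.50×10² = 1.11×10⁻¹⁴ V²
V_n = √(1.11×10⁻¹⁴) = 1.06×10⁻⁷ V = 106 nV

106 nV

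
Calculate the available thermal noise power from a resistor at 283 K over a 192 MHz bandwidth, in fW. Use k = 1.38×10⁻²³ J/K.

750 fW

P_n = kTB = 1.38×10⁻²³ × 283 × 1.92×10⁸ = 7.50×10⁻¹³ W = 750 fW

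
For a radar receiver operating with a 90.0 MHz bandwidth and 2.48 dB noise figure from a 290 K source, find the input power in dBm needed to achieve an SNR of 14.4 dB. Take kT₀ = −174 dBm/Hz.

Sensitivity = −174 + 10 log₁₀(B) + NF + SNR_min
= −174 + 79.54 + 2.48 + 14.4
= −77.58 dBm → −77.6 dBm

−77.6 dBm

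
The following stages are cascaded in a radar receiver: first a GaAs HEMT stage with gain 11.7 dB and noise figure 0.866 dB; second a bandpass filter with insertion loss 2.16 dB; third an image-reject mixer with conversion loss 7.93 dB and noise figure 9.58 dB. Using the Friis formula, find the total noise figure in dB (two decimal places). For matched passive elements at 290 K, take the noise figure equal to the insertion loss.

3.35 dB

Convert to linear (a loss of L dB is a gain of −L dB): F_i = 10^(NF_i/10), G_i = 10^(G_i,dB/10)
  Stage 1: F_1 = 10^(0.866/10) = 1.221, G_1 = 10^(11.7/10) = 14.79
  Stage 2: F_2 = 10^(2.16/10) = 1.644, G_2 = 10^(−2.16/10) = 0.6081
  Stage 3: F_3 = 10^(9.58/10) = 9.078, G_3 = 10^(−7.93/10) = 0.1611
Friis cascade:
  F = 1.221 + (1.644 − 1)/14.79 + (9.078 − 1)/8.995 = 2.162
NF = 10 log₁₀(2.162) = 3.35 dB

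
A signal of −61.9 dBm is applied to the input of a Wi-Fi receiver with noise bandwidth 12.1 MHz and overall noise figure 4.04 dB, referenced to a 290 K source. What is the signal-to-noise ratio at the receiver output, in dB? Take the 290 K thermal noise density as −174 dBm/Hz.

37.2 dB

Noise floor: N = −174 + 10 log₁₀(B) + NF
10 log₁₀(1.21×10⁷) = 70.83 dB
N = −174 + 70.83 + 4.04 = −99.13 dBm
SNR = P_sig − N = −61.9 − (−99.13) = 37.23 dB → 37.2 dB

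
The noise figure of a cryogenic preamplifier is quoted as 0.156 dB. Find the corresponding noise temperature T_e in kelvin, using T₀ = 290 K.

F = 10^(0.156/10) = 1.03657
T_e = (F − 1)·T₀ = (1.03657 − 1) × 290 = 10.6 K

10.6 K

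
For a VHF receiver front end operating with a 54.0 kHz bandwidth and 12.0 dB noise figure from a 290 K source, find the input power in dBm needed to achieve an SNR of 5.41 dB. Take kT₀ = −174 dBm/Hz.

Sensitivity = −174 + 10 log₁₀(B) + NF + SNR_min
= −174 + 47.32 + 12.0 + 5.41
= −109.27 dBm → −109.3 dBm

−109.3 dBm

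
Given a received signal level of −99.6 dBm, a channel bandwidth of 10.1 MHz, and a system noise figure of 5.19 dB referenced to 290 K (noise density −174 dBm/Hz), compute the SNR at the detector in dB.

−0.8 dB

Noise floor: N = −174 + 10 log₁₀(B) + NF
10 log₁₀(1.01×10⁷) = 70.04 dB
N = −174 + 70.04 + 5.19 = −98.77 dBm
SNR = P_sig − N = −99.6 − (−98.77) = −0.83 dB → −0.8 dB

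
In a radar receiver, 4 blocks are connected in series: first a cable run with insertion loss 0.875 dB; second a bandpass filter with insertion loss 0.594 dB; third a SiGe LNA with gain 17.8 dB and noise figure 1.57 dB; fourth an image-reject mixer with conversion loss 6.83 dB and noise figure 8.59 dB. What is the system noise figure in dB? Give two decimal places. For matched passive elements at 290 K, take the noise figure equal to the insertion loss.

Convert to linear (a loss of L dB is a gain of −L dB): F_i = 10^(NF_i/10), G_i = 10^(G_i,dB/10)
  Stage 1: F_1 = 10^(0.875/10) = 1.223, G_1 = 10^(−0.875/10) = 0.8175
  Stage 2: F_2 = 10^(0.594/10) = 1.147, G_2 = 10^(−0.594/10) = 0.8722
  Stage 3: F_3 = 10^(1.57/10) = 1.435, G_3 = 10^(17.8/10) = 60.26
  Stage 4: F_4 = 10^(8.59/10) = 7.228, G_4 = 10^(−6.83/10) = 0.2075
Friis cascade:
  F = 1.223 + (1.147 − 1)/0.8175 + (1.435 − 1)/0.7130 + (7.228 − 1)/42.96 = 2.158
NF = 10 log₁₀(2.158) = 3.34 dB

3.34 dB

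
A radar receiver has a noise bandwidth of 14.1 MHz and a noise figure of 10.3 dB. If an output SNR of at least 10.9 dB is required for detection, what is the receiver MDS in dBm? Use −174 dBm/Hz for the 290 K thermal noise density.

Sensitivity = −174 + 10 log₁₀(B) + NF + SNR_min
= −174 + 71.49 + 10.3 + 10.9
= −81.31 dBm → −81.3 dBm

−81.3 dBm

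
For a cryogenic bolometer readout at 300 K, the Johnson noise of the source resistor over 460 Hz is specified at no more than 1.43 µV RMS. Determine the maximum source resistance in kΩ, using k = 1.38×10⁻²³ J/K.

Johnson–Nyquist: V_n = √(4kTRB) ⇒ R = V_n² / (4kTB)
4kTB = 4 × 1.38×10⁻²³ × 300 × 4.60×10² = 7.62×10⁻¹⁸
R = (1.43×10⁻⁶)² / 7.62×10⁻¹⁸ = 2.68×10⁵ Ω = 268 kΩ

268 kΩ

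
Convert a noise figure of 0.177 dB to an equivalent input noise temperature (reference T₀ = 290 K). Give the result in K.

F = 10^(0.177/10) = 1.0416
T_e = (F − 1)·T₀ = (1.0416 − 1) × 290 = 12.1 K

12.1 K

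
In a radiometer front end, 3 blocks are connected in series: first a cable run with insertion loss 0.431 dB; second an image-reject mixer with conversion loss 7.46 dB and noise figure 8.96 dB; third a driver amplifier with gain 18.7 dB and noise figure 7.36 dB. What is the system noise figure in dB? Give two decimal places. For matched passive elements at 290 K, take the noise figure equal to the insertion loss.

15.57 dB

Convert to linear (a loss of L dB is a gain of −L dB): F_i = 10^(NF_i/10), G_i = 10^(G_i,dB/10)
  Stage 1: F_1 = 10^(0.431/10) = 1.104, G_1 = 10^(−0.431/10) = 0.9055
  Stage 2: F_2 = 10^(8.96/10) = 7.870, G_2 = 10^(−7.46/10) = 0.1795
  Stage 3: F_3 = 10^(7.36/10) = 5.445, G_3 = 10^(18.7/10) = 74.13
Friis cascade:
  F = 1.104 + (7.870 − 1)/0.9055 + (5.445 − 1)/0.1625 = 36.04
NF = 10 log₁₀(36.04) = 15.57 dB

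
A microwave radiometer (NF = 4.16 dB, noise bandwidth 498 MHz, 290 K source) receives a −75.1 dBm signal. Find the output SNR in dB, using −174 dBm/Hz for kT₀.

Noise floor: N = −174 + 10 log₁₀(B) + NF
10 log₁₀(4.98×10⁸) = 86.97 dB
N = −174 + 86.97 + 4.16 = −82.87 dBm
SNR = P_sig − N = −75.1 − (−82.87) = 7.77 dB → 7.8 dB

7.8 dB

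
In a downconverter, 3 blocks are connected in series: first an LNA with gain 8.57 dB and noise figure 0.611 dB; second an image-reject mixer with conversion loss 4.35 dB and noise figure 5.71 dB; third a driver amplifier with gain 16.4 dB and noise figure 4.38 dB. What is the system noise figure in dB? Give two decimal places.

3.40 dB

Convert to linear (a loss of L dB is a gain of −L dB): F_i = 10^(NF_i/10), G_i = 10^(G_i,dB/10)
  Stage 1: F_1 = 10^(0.611/10) = 1.151, G_1 = 10^(8.57/10) = 7.194
  Stage 2: F_2 = 10^(5.71/10) = 3.724, G_2 = 10^(−4.35/10) = 0.3673
  Stage 3: F_3 = 10^(4.38/10) = 2.742, G_3 = 10^(16.4/10) = 43.65
Friis cascade:
  F = 1.151 + (3.724 − 1)/7.194 + (2.742 − 1)/2.642 = 2.189
NF = 10 log₁₀(2.189) = 3.40 dB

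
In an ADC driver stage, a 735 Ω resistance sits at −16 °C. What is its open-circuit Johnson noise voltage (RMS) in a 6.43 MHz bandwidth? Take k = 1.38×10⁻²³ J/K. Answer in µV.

8.19 µV

T = −16 °C + 273.15 = 257.15 K
V_n = √(4kTRB)
4kTRB = 4 × 1.38×10⁻²³ × 257.15 × 7.35×10² × 6.43×10⁶ = 6.71×10⁻¹¹ V²
V_n = √(6.71×10⁻¹¹) = 8.19×10⁻⁶ V = 8.19 µV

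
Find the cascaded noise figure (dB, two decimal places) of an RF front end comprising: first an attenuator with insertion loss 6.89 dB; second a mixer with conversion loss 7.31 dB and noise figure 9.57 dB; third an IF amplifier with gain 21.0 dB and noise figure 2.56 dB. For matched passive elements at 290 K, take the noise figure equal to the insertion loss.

18.15 dB

Convert to linear (a loss of L dB is a gain of −L dB): F_i = 10^(NF_i/10), G_i = 10^(G_i,dB/10)
  Stage 1: F_1 = 10^(6.89/10) = 4.887, G_1 = 10^(−6.89/10) = 0.2046
  Stage 2: F_2 = 10^(9.57/10) = 9.057, G_2 = 10^(−7.31/10) = 0.1858
  Stage 3: F_3 = 10^(2.56/10) = 1.803, G_3 = 10^(21.0/10) = 125.9
Friis cascade:
  F = 4.887 + (9.057 − 1)/0.2046 + (1.803 − 1)/0.03802 = 65.38
NF = 10 log₁₀(65.38) = 18.15 dB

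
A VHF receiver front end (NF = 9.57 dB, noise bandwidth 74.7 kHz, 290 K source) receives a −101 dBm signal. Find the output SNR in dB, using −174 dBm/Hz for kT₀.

14.7 dB

Noise floor: N = −174 + 10 log₁₀(B) + NF
10 log₁₀(7.47×10⁴) = 48.73 dB
N = −174 + 48.73 + 9.57 = −115.70 dBm
SNR = P_sig − N = −101 − (−115.70) = 14.70 dB → 14.7 dB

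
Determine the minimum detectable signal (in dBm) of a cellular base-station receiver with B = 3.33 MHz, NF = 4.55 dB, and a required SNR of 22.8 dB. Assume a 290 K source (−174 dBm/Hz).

Sensitivity = −174 + 10 log₁₀(B) + NF + SNR_min
= −174 + 65.22 + 4.55 + 22.8
= −81.43 dBm → −81.4 dBm

−81.4 dBm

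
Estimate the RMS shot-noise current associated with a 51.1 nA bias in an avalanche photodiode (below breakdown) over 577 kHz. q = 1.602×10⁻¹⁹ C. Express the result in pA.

I_n = √(2qI·B)
2qI·B = 2 × 1.602×10⁻¹⁹ × 5.11×10⁻⁸ × 5.77×10⁵ = 9.45×10⁻²¹ A²
I_n = √(9.45×10⁻²¹) = 9.72×10⁻¹¹ A = 97.2 pA

97.2 pA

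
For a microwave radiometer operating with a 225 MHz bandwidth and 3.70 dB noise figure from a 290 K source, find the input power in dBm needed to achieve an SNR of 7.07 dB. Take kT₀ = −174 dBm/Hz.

−79.7 dBm

Sensitivity = −174 + 10 log₁₀(B) + NF + SNR_min
= −174 + 83.52 + 3.70 + 7.07
= −79.71 dBm → −79.7 dBm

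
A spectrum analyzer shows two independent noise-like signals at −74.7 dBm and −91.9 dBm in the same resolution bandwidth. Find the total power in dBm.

Convert to linear, add, convert back:
P₁ = 3.39×10⁻¹¹ W, P₂ = 6.46×10⁻¹³ W
P_tot = 3.45×10⁻¹¹ W → 10 log₁₀(P_tot / 10⁻³) = −74.6 dBm

−74.6 dBm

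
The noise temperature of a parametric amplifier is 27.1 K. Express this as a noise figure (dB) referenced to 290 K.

F = 1 + T_e/T₀ = 1 + 27.1/290 = 1.09345
NF = 10 log₁₀(1.09345) = 0.388 dB

0.388 dB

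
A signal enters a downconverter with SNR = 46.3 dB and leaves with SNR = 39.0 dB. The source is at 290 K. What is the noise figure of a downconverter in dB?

7.3 dB

NF (dB) = SNR_in(dB) − SNR_out(dB) when the source is at T₀
NF = 46.3 − 39.0 = 7.3 dB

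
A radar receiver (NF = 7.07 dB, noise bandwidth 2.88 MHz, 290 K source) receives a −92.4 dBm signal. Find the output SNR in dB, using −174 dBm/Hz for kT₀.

9.9 dB

Noise floor: N = −174 + 10 log₁₀(B) + NF
10 log₁₀(2.88×10⁶) = 64.59 dB
N = −174 + 64.59 + 7.07 = −102.34 dBm
SNR = P_sig − N = −92.4 − (−102.34) = 9.94 dB → 9.9 dB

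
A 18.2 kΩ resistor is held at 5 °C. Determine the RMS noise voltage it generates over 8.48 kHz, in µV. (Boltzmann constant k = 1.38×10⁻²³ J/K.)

T = 5 °C + 273.15 = 278.15 K
V_n = √(4kTRB)
4kTRB = 4 × 1.38×10⁻²³ × 278.15 × 1.82×10⁴ × 8.48×10³ = 2.37×10⁻¹² V²
V_n = √(2.37×10⁻¹²) = 1.54×10⁻⁶ V = 1.54 µV

1.54 µV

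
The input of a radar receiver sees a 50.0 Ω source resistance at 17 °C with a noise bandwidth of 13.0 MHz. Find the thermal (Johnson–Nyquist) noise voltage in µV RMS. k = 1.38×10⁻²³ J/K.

3.23 µV

T = 17 °C + 273.15 = 290.15 K
V_n = √(4kTRB)
4kTRB = 4 × 1.38×10⁻²³ × 290.15 × 5.00×10¹ × 1.30×10⁷ = 1.04×10⁻¹¹ V²
V_n = √(1.04×10⁻¹¹) = 3.23×10⁻⁶ V = 3.23 µV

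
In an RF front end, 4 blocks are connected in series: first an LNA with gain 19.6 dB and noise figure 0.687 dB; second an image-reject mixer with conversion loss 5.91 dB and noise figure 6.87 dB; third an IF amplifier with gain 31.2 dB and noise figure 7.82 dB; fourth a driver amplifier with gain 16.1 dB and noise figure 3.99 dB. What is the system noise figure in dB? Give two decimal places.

Convert to linear (a loss of L dB is a gain of −L dB): F_i = 10^(NF_i/10), G_i = 10^(G_i,dB/10)
  Stage 1: F_1 = 10^(0.687/10) = 1.171, G_1 = 10^(19.6/10) = 91.20
  Stage 2: F_2 = 10^(6.87/10) = 4.864, G_2 = 10^(−5.91/10) = 0.2564
  Stage 3: F_3 = 10^(7.82/10) = 6.053, G_3 = 10^(31.2/10) = 1318
  Stage 4: F_4 = 10^(3.99/10) = 2.506, G_4 = 10^(16.1/10) = 40.74
Friis cascade:
  F = 1.171 + (4.864 − 1)/91.20 + (6.053 − 1)/23.39 + (2.506 − 1)/3.083×10⁴ = 1.430
NF = 10 log₁₀(1.430) = 1.55 dB

1.55 dB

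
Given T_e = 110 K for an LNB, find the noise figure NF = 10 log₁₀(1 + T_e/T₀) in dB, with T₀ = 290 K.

F = 1 + T_e/T₀ = 1 + 110/290 = 1.37931
NF = 10 log₁₀(1.37931) = 1.40 dB

1.40 dB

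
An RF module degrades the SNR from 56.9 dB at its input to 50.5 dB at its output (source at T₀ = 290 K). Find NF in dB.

NF (dB) = SNR_in(dB) − SNR_out(dB) when the source is at T₀
NF = 56.9 − 50.5 = 6.4 dB

6.4 dB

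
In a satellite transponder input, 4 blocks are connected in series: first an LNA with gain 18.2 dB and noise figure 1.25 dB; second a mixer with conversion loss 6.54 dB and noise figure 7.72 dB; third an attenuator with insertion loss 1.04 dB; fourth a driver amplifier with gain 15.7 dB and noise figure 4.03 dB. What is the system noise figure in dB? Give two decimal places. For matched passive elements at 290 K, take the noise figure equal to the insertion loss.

Convert to linear (a loss of L dB is a gain of −L dB): F_i = 10^(NF_i/10), G_i = 10^(G_i,dB/10)
  Stage 1: F_1 = 10^(1.25/10) = 1.334, G_1 = 10^(18.2/10) = 66.07
  Stage 2: F_2 = 10^(7.72/10) = 5.916, G_2 = 10^(−6.54/10) = 0.2218
  Stage 3: F_3 = 10^(1.04/10) = 1.271, G_3 = 10^(−1.04/10) = 0.7870
  Stage 4: F_4 = 10^(4.03/10) = 2.529, G_4 = 10^(15.7/10) = 37.15
Friis cascade:
  F = 1.334 + (5.916 − 1)/66.07 + (1.271 − 1)/14.66 + (2.529 − 1)/11.53 = 1.559
NF = 10 log₁₀(1.559) = 1.93 dB

1.93 dB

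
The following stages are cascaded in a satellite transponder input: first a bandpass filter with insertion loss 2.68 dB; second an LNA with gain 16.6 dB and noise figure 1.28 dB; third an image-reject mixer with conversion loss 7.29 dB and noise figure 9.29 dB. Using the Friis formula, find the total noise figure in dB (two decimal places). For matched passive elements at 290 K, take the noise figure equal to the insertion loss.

Convert to linear (a loss of L dB is a gain of −L dB): F_i = 10^(NF_i/10), G_i = 10^(G_i,dB/10)
  Stage 1: F_1 = 10^(2.68/10) = 1.854, G_1 = 10^(−2.68/10) = 0.5395
  Stage 2: F_2 = 10^(1.28/10) = 1.343, G_2 = 10^(16.6/10) = 45.71
  Stage 3: F_3 = 10^(9.29/10) = 8.492, G_3 = 10^(−7.29/10) = 0.1866
Friis cascade:
  F = 1.854 + (1.343 − 1)/0.5395 + (8.492 − 1)/24.66 = 2.793
NF = 10 log₁₀(2.793) = 4.46 dB

4.46 dB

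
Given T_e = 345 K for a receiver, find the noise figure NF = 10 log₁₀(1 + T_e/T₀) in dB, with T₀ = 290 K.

3.40 dB

F = 1 + T_e/T₀ = 1 + 345/290 = 2.18966
NF = 10 log₁₀(2.18966) = 3.40 dB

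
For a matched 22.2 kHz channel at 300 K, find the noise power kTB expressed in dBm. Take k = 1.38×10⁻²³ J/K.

P_n = kTB = 1.38×10⁻²³ × 300 × 2.22×10⁴ = 9.19×10⁻¹⁷ W
In dBm: 10 log₁₀(9.19×10⁻¹⁷ / 10⁻³) = −130.4 dBm

−130.4 dBm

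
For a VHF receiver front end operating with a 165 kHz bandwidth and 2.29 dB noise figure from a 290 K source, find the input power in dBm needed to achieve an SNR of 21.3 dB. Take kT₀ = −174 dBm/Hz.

Sensitivity = −174 + 10 log₁₀(B) + NF + SNR_min
= −174 + 52.17 + 2.29 + 21.3
= −98.24 dBm → −98.2 dBm

−98.2 dBm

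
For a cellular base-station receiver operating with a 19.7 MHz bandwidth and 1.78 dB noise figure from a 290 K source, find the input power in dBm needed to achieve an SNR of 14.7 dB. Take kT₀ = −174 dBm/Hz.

Sensitivity = −174 + 10 log₁₀(B) + NF + SNR_min
= −174 + 72.94 + 1.78 + 14.7
= −84.58 dBm → −84.6 dBm

−84.6 dBm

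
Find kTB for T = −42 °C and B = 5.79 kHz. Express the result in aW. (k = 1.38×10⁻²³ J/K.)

18.5 aW

T = −42 °C + 273.15 = 231.15 K
P_n = kTB = 1.38×10⁻²³ × 231.15 × 5.79×10³ = 1.85×10⁻¹⁷ W = 18.5 aW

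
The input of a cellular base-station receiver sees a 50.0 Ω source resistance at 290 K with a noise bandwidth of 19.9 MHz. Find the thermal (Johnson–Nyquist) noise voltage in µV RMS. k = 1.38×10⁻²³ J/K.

V_n = √(4kTRB)
4kTRB = 4 × 1.38×10⁻²³ × 290 × 5.00×10¹ × 1.99×10⁷ = 1.59×10⁻¹¹ V²
V_n = √(1.59×10⁻¹¹) = 3.99×10⁻⁶ V = 3.99 µV

3.99 µV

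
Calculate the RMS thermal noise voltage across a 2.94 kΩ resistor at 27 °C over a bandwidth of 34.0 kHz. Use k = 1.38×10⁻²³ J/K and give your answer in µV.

T = 27 °C + 273.15 = 300.15 K
V_n = √(4kTRB)
4kTRB = 4 × 1.38×10⁻²³ × 300.15 × 2.94×10³ × 3.40×10⁴ = 1.66×10⁻¹² V²
V_n = √(1.66×10⁻¹²) = 1.29×10⁻⁶ V = 1.29 µV

1.29 µV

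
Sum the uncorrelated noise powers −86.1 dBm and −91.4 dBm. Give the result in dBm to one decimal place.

−85.0 dBm

Convert to linear, add, convert back:
P₁ = 2.45×10⁻¹² W, P₂ = 7.24×10⁻¹³ W
P_tot = 3.18×10⁻¹² W → 10 log₁₀(P_tot / 10⁻³) = −85.0 dBm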